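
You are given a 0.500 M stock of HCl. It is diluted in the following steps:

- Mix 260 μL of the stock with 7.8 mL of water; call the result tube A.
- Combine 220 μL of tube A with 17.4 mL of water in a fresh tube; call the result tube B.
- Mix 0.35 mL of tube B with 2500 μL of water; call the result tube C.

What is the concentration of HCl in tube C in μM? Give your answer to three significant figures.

24.7 μM

Step 1: 260 μL + 7.8 mL = 8060 μL total → factor 8060/260 = 31
Step 2: 220 μL + 17.4 mL = 17620 μL total → factor 17620/220 = 80.091
Step 3: 0.35 mL + 2500 μL = 2.85 mL total → factor 2.85/0.35 = 8.1429
Overall dilution factor = 31 × 80.091 × 8.1429 = 20217
Final = 0.500 M / 20217 = 2.473 × 10^-5 M = 24.7 μM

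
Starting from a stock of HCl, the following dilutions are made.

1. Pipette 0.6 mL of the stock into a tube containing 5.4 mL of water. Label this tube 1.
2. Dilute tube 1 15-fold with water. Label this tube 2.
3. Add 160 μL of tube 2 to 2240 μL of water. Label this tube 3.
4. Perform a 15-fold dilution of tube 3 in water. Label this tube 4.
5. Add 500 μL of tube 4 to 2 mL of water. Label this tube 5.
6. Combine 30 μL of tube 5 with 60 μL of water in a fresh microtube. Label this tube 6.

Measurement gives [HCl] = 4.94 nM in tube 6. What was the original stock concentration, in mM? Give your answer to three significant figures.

2.50 mM

Step 1: 0.6 mL + 5.4 mL = 6 mL total → factor 6/0.6 = 10
Step 2: 15-fold → factor 15
Step 3: 160 μL + 2240 μL = 2400 μL total → factor 2400/160 = 15
Step 4: 15-fold → factor 15
Step 5: 500 μL + 2 mL = 2500 μL total → factor 2500/500 = 5
Step 6: 30 μL + 60 μL = 90 μL total → factor 90/30 = 3
Overall dilution factor = 10 × 15 × 15 × 15 × 5 × 3 = 5.0625 × 10^5
Stock = 4.94 nM × 5.0625 × 10^5 = 2.501 × 10^6 nM = 2.50 mM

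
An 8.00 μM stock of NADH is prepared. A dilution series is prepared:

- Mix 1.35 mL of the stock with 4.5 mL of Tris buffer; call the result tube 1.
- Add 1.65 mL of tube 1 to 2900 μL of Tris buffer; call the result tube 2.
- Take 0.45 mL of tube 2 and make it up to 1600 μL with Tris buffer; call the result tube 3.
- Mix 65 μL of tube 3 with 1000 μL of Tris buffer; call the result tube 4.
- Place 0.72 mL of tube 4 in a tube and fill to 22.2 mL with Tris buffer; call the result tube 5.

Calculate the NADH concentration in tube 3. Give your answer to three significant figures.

Step 1: 1.35 mL + 4.5 mL = 5.85 mL total → factor 5.85/1.35 = 4.3333
Step 2: 1.65 mL + 2900 μL = 4.55 mL total → factor 4.55/1.65 = 2.7576
Step 3: 0.45 mL brought to 1600 μL → factor 1.6/0.45 = 3.5556
Dilution factor through tube 3 = 4.3333 × 2.7576 × 3.5556 = 42.487
[tube 3] = 8.00 μM / 42.487 = 0.188 μM

0.188 μM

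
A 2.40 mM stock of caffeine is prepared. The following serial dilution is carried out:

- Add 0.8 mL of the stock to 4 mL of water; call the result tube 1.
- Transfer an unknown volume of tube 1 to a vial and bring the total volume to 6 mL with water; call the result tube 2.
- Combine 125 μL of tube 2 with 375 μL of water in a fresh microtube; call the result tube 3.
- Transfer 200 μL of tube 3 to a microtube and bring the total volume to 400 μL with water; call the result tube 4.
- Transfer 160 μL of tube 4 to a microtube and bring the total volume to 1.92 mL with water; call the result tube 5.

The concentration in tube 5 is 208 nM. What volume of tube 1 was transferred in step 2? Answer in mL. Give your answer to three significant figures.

Step 1: 0.8 mL + 4 mL = 4.8 mL total → factor 4.8/0.8 = 6
Step 2: v brought to 6 mL → factor = 6 mL/v
Step 3: 125 μL + 375 μL = 500 μL total → factor 500/125 = 4
Step 4: 200 μL brought to 400 μL → factor 400/200 = 2
Step 5: 160 μL brought to 1.92 mL → factor 1920/160 = 12
Product of known-step factors = 576
Overall factor = 2.40 mM / (208 nM) = 11538
Step-2 factor = 11538 / 576 = 20.032
v = 6 mL / 20.032 = 0.300 mL

0.300 mL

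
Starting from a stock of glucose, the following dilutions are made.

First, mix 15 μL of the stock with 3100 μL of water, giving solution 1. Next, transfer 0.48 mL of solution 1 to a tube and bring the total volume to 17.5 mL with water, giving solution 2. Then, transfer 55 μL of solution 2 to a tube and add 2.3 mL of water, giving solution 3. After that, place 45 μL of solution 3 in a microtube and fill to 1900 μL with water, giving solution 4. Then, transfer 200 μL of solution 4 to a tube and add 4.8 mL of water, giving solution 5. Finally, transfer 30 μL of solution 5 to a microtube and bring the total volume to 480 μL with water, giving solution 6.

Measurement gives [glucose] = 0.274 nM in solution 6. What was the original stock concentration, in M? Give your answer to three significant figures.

Step 1: 15 μL + 3100 μL = 3115 μL total → factor 3115/15 = 207.67
Step 2: 0.48 mL brought to 17.5 mL → factor 17.5/0.48 = 36.458
Step 3: 55 μL + 2.3 mL = 2355 μL total → factor 2355/55 = 42.818
Step 4: 45 μL brought to 1900 μL → factor 1900/45 = 42.222
Step 5: 200 μL + 4.8 mL = 5000 μL total → factor 5000/200 = 25
Step 6: 30 μL brought to 480 μL → factor 480/30 = 16
Overall dilution factor = 207.67 × 36.458 × 42.818 × 42.222 × 25 × 16 = 5.4751 × 10^9
Stock = 0.274 nM × 5.4751 × 10^9 = 1.500 × 10^9 nM = 1.50 M

1.50 M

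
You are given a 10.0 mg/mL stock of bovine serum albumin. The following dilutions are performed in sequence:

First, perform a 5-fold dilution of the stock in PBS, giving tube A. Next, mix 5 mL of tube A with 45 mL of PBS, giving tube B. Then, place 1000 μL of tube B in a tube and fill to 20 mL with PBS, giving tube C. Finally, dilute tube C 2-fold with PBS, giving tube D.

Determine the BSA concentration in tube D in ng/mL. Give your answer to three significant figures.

5.00 × 10^3 ng/mL

Step 1: 5-fold → factor 5
Step 2: 5 mL + 45 mL = 50 mL total → factor 50/5 = 10
Step 3: 1000 μL brought to 20 mL → factor 20000/1000 = 20
Step 4: 2-fold → factor 2
Overall dilution factor = 5 × 10 × 20 × 2 = 2000
Final = 10.0 mg/mL / 2000 = 0.005000 mg/mL = 5.00 × 10^3 ng/mL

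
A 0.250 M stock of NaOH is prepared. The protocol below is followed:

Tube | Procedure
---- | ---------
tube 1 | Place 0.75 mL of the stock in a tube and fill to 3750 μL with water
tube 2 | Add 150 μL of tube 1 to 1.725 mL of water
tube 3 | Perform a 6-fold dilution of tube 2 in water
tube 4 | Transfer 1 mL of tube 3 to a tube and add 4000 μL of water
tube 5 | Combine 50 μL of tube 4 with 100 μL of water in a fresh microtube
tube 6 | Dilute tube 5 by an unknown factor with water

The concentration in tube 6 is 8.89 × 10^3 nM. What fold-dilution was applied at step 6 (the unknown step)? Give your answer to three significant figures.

5.00-fold

Step 1: 0.75 mL brought to 3750 μL → factor 3.75/0.75 = 5
Step 2: 150 μL + 1.725 mL = 1875 μL total → factor 1875/150 = 12.5
Step 3: 6-fold → factor 6
Step 4: 1 mL + 4000 μL = 5 mL total → factor 5/1 = 5
Step 5: 50 μL + 100 μL = 150 μL total → factor 150/50 = 3
Step 6: unknown factor x
Product of known-step factors = 5625
Overall factor = 0.250 M / (8.89 × 10^3 nM) = 28121
x = 28121 / 5625 = 5.00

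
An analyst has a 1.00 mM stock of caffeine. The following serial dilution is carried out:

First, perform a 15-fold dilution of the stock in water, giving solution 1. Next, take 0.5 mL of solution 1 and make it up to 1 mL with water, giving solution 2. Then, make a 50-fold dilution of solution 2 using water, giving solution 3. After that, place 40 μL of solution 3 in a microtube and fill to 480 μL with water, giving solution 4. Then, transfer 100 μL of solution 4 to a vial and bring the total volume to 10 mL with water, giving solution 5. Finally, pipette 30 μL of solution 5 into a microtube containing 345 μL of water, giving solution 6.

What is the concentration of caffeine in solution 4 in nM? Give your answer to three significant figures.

Step 1: 15-fold → factor 15
Step 2: 0.5 mL brought to 1 mL → factor 1/0.5 = 2
Step 3: 50-fold → factor 50
Step 4: 40 μL brought to 480 μL → factor 480/40 = 12
Dilution factor through solution 4 = 15 × 2 × 50 × 12 = 18000
[solution 4] = 1.00 mM / 18000 = 5.556 × 10^-5 mM = 55.6 nM

55.6 nM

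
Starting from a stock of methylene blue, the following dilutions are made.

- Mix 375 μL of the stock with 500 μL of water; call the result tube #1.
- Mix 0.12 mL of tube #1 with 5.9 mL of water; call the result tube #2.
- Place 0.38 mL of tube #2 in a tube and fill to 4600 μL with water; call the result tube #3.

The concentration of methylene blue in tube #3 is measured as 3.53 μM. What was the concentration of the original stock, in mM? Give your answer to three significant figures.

Step 1: 375 μL + 500 μL = 875 μL total → factor 875/375 = 2.3333
Step 2: 0.12 mL + 5.9 mL = 6.02 mL total → factor 6.02/0.12 = 50.167
Step 3: 0.38 mL brought to 4600 μL → factor 4.6/0.38 = 12.105
Overall dilution factor = 2.3333 × 50.167 × 12.105 = 1417
Stock = 3.53 μM × 1417 = 5002 μM = 5.00 mM

5.00 mM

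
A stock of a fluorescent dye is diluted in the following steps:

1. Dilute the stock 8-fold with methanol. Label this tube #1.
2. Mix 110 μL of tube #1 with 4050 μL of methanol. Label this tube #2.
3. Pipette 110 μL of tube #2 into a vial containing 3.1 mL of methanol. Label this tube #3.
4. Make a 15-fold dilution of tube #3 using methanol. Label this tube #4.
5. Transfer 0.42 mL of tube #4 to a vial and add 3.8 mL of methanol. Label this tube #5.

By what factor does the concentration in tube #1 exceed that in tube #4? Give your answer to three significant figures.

1.66 × 10^4

Step 1: 8-fold → factor 8
Step 2: 110 μL + 4050 μL = 4160 μL total → factor 4160/110 = 37.818
Step 3: 110 μL + 3.1 mL = 3210 μL total → factor 3210/110 = 29.182
Step 4: 15-fold → factor 15
Dilution factor to tube #1 = 8; to tube #4 = 1.3243 × 10^5
[tube #1]/[tube #4] = (factor to tube #4)/(factor to tube #1) = 1.3243 × 10^5/8 = 1.66 × 10^4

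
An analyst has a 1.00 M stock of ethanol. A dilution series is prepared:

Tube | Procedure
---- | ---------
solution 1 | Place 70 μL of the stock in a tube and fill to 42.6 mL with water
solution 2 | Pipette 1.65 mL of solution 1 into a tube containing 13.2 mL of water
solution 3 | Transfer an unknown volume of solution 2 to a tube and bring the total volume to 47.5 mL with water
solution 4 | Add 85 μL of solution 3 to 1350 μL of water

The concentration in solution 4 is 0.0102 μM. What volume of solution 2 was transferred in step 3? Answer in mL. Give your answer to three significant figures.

0.0448 mL

Step 1: 70 μL brought to 42.6 mL → factor 42600/70 = 608.57
Step 2: 1.65 mL + 13.2 mL = 14.85 mL total → factor 14.85/1.65 = 9
Step 3: v brought to 47.5 mL → factor = 47.5 mL/v
Step 4: 85 μL + 1350 μL = 1435 μL total → factor 1435/85 = 16.882
Product of known-step factors = 92467
Overall factor = 1.00 M / (0.0102 μM) = 9.8039 × 10^7
Step-3 factor = 9.8039 × 10^7 / 92467 = 1060.3
v = 47.5 mL / 1060.3 = 0.0448 mL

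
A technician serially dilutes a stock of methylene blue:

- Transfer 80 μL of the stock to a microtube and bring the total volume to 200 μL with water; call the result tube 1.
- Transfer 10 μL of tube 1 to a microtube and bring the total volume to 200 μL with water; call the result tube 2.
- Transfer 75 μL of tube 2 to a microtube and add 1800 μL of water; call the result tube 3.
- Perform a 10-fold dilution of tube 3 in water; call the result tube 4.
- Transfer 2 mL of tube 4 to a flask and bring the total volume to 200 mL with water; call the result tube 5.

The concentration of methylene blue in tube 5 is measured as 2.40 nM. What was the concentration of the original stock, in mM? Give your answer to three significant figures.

3.00 mM

Step 1: 80 μL brought to 200 μL → factor 200/80 = 2.5
Step 2: 10 μL brought to 200 μL → factor 200/10 = 20
Step 3: 75 μL + 1800 μL = 1875 μL total → factor 1875/75 = 25
Step 4: 10-fold → factor 10
Step 5: 2 mL brought to 200 mL → factor 200/2 = 100
Overall dilution factor = 2.5 × 20 × 25 × 10 × 100 = 1.25 × 10^6
Stock = 2.40 nM × 1.25 × 10^6 = 3.000 × 10^6 nM = 3.00 mM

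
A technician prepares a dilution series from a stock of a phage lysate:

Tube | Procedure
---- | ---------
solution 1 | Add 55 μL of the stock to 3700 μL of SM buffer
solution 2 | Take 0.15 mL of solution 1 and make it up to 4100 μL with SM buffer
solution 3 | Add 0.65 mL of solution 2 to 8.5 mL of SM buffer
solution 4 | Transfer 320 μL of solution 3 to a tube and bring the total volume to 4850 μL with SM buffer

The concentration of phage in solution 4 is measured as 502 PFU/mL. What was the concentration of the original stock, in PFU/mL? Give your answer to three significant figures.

2.00 × 10^8 PFU/mL

Step 1: 55 μL + 3700 μL = 3755 μL total → factor 3755/55 = 68.273
Step 2: 0.15 mL brought to 4100 μL → factor 4.1/0.15 = 27.333
Step 3: 0.65 mL + 8.5 mL = 9.15 mL total → factor 9.15/0.65 = 14.077
Step 4: 320 μL brought to 4850 μL → factor 4850/320 = 15.156
Overall dilution factor = 68.273 × 27.333 × 14.077 × 15.156 = 3.9814 × 10^5
Stock = 502 PFU/mL × 3.9814 × 10^5 = 2.00 × 10^8 PFU/mL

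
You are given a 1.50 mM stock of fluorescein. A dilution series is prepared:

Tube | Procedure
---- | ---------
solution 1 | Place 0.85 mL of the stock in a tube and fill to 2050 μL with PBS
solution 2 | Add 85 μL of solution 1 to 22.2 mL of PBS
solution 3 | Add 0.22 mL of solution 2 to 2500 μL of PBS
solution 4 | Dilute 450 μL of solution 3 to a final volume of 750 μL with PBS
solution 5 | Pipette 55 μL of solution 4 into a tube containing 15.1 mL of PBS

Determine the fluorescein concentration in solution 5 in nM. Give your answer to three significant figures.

Step 1: 0.85 mL brought to 2050 μL → factor 2.05/0.85 = 2.4118
Step 2: 85 μL + 22.2 mL = 22285 μL total → factor 22285/85 = 262.18
Step 3: 0.22 mL + 2500 μL = 2.72 mL total → factor 2.72/0.22 = 12.364
Step 4: 450 μL brought to 750 μL → factor 750/450 = 1.6667
Step 5: 55 μL + 15.1 mL = 15155 μL total → factor 15155/55 = 275.55
Overall dilution factor = 2.4118 × 262.18 × 12.364 × 1.6667 × 275.55 = 3.5902 × 10^6
Final = 1.50 mM / 3.5902 × 10^6 = 4.178 × 10^-7 mM = 0.418 nM

0.418 nM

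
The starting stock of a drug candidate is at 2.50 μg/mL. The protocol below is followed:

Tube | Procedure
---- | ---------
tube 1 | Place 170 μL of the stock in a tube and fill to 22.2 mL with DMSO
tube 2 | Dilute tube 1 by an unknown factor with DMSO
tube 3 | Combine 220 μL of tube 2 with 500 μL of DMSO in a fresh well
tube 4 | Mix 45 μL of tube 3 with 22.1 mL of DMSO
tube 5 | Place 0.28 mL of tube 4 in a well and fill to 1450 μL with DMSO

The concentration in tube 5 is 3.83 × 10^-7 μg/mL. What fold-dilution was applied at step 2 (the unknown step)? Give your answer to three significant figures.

5.99-fold

Step 1: 170 μL brought to 22.2 mL → factor 22200/170 = 130.59
Step 2: unknown factor x
Step 3: 220 μL + 500 μL = 720 μL total → factor 720/220 = 3.2727
Step 4: 45 μL + 22.1 mL = 22145 μL total → factor 22145/45 = 492.11
Step 5: 0.28 mL brought to 1450 μL → factor 1.45/0.28 = 5.1786
Product of known-step factors = 1.0891 × 10^6
Overall factor = 2.50 μg/mL / (3.83 × 10^-7 μg/mL) = 6.5274 × 10^6
x = 6.5274 × 10^6 / 1.0891 × 10^6 = 5.99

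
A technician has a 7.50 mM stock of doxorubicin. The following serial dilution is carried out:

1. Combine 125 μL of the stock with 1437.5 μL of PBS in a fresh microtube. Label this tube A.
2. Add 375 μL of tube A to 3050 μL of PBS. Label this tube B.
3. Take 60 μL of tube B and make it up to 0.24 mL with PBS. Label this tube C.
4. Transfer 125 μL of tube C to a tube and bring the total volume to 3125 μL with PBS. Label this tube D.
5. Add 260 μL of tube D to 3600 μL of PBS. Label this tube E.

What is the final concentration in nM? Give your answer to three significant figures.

Step 1: 125 μL + 1437.5 μL = 1562.5 μL total → factor 1562.5/125 = 12.5
Step 2: 375 μL + 3050 μL = 3425 μL total → factor 3425/375 = 9.1333
Step 3: 60 μL brought to 0.24 mL → factor 240/60 = 4
Step 4: 125 μL brought to 3125 μL → factor 3125/125 = 25
Step 5: 260 μL + 3600 μL = 3860 μL total → factor 3860/260 = 14.846
Overall dilution factor = 12.5 × 9.1333 × 4 × 25 × 14.846 = 1.6949 × 10^5
Final = 7.50 mM / 1.6949 × 10^5 = 4.425 × 10^-5 mM = 44.2 nM

44.2 nM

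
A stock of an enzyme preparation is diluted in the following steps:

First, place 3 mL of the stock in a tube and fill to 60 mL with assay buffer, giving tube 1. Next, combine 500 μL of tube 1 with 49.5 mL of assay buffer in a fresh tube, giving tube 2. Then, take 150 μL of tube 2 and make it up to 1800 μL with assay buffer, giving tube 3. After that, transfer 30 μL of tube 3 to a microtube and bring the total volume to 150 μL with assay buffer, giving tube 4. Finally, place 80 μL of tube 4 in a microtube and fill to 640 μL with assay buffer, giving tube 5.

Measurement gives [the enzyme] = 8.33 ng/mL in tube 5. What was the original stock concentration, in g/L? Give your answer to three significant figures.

8.00 g/L

Step 1: 3 mL brought to 60 mL → factor 60/3 = 20
Step 2: 500 μL + 49.5 mL = 50000 μL total → factor 50000/500 = 100
Step 3: 150 μL brought to 1800 μL → factor 1800/150 = 12
Step 4: 30 μL brought to 150 μL → factor 150/30 = 5
Step 5: 80 μL brought to 640 μL → factor 640/80 = 8
Overall dilution factor = 20 × 100 × 12 × 5 × 8 = 9.6 × 10^5
Stock = 8.33 ng/mL × 9.6 × 10^5 = 7.997 × 10^6 ng/mL = 8.00 g/L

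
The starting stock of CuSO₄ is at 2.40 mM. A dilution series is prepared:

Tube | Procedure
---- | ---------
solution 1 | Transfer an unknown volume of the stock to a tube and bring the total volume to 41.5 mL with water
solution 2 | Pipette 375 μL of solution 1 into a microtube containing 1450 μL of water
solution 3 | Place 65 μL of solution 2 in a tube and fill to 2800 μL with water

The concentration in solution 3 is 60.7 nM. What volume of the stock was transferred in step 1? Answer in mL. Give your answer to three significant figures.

0.220 mL

Step 1: v brought to 41.5 mL → factor = 41.5 mL/v
Step 2: 375 μL + 1450 μL = 1825 μL total → factor 1825/375 = 4.8667
Step 3: 65 μL brought to 2800 μL → factor 2800/65 = 43.077
Product of known-step factors = 209.64
Overall factor = 2.40 mM / (60.7 nM) = 39539
Step-1 factor = 39539 / 209.64 = 188.6
v = 41.5 mL / 188.6 = 0.220 mL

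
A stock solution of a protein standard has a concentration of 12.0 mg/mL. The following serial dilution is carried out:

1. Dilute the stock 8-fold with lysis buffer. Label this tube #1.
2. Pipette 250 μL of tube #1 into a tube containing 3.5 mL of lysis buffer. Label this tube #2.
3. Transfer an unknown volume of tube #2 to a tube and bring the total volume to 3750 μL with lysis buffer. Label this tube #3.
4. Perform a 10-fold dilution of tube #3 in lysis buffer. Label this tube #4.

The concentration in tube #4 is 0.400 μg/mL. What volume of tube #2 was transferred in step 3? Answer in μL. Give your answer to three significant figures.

150 μL

Step 1: 8-fold → factor 8
Step 2: 250 μL + 3.5 mL = 3750 μL total → factor 3750/250 = 15
Step 3: v brought to 3750 μL → factor = 3750 μL/v
Step 4: 10-fold → factor 10
Product of known-step factors = 1200
Overall factor = 12.0 mg/mL / (0.400 μg/mL) = 30000
Step-3 factor = 30000 / 1200 = 25
v = 3750 μL / 25 = 150 μL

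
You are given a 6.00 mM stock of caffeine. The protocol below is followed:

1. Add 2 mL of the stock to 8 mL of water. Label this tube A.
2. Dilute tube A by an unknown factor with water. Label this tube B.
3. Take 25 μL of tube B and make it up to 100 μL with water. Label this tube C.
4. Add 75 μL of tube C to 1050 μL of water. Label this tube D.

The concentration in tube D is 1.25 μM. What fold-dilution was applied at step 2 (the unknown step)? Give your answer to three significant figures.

16.0-fold

Step 1: 2 mL + 8 mL = 10 mL total → factor 10/2 = 5
Step 2: unknown factor x
Step 3: 25 μL brought to 100 μL → factor 100/25 = 4
Step 4: 75 μL + 1050 μL = 1125 μL total → factor 1125/75 = 15
Product of known-step factors = 300
Overall factor = 6.00 mM / (1.25 μM) = 4800
x = 4800 / 300 = 16.0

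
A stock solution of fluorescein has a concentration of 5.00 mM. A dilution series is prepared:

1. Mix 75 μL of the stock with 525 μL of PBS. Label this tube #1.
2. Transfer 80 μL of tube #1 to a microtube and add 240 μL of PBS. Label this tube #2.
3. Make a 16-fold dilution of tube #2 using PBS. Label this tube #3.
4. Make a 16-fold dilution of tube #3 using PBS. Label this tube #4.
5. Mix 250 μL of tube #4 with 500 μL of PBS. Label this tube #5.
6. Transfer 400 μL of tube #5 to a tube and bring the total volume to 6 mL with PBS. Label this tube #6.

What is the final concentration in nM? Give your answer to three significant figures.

Step 1: 75 μL + 525 μL = 600 μL total → factor 600/75 = 8
Step 2: 80 μL + 240 μL = 320 μL total → factor 320/80 = 4
Step 3: 16-fold → factor 16
Step 4: 16-fold → factor 16
Step 5: 250 μL + 500 μL = 750 μL total → factor 750/250 = 3
Step 6: 400 μL brought to 6 mL → factor 6000/400 = 15
Overall dilution factor = 8 × 4 × 16 × 16 × 3 × 15 = 3.6864 × 10^5
Final = 5.00 mM / 3.6864 × 10^5 = 1.356 × 10^-5 mM = 13.6 nM

13.6 nM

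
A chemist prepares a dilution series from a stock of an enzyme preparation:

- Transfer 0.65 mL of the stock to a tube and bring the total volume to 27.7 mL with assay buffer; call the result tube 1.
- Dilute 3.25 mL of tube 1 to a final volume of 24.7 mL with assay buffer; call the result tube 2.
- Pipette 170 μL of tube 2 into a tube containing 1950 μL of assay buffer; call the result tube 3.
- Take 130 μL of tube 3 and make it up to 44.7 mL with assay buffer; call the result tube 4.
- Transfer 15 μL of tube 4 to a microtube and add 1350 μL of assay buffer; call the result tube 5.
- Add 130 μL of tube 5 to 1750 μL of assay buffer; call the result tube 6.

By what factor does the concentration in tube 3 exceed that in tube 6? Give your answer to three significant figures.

Step 1: 0.65 mL brought to 27.7 mL → factor 27.7/0.65 = 42.615
Step 2: 3.25 mL brought to 24.7 mL → factor 24.7/3.25 = 7.6
Step 3: 170 μL + 1950 μL = 2120 μL total → factor 2120/170 = 12.471
Step 4: 130 μL brought to 44.7 mL → factor 44700/130 = 343.85
Step 5: 15 μL + 1350 μL = 1365 μL total → factor 1365/15 = 91
Step 6: 130 μL + 1750 μL = 1880 μL total → factor 1880/130 = 14.462
Dilution factor to tube 3 = 4038.9; to tube 6 = 1.8276 × 10^9
[tube 3]/[tube 6] = (factor to tube 6)/(factor to tube 3) = 1.8276 × 10^9/4038.9 = 4.53 × 10^5

4.53 × 10^5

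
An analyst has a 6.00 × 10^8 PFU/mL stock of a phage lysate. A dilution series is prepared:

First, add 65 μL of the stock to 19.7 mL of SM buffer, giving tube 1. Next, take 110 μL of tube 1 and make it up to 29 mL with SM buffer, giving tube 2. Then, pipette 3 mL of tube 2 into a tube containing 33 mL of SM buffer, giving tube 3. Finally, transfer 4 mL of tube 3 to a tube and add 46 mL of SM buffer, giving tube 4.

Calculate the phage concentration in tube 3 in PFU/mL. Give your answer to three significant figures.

Step 1: 65 μL + 19.7 mL = 19765 μL total → factor 19765/65 = 304.08
Step 2: 110 μL brought to 29 mL → factor 29000/110 = 263.64
Step 3: 3 mL + 33 mL = 36 mL total → factor 36/3 = 12
Dilution factor through tube 3 = 304.08 × 263.64 × 12 = 9.6199 × 10^5
[tube 3] = 6.00 × 10^8 PFU/mL / 9.6199 × 10^5 = 624 PFU/mL

624 PFU/mL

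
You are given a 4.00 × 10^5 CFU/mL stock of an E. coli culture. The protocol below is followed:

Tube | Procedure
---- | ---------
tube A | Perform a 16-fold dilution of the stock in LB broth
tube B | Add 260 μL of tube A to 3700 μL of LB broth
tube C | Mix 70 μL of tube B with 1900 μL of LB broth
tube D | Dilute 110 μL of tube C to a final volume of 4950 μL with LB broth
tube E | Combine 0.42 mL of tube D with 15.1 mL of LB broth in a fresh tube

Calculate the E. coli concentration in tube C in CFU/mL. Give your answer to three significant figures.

Step 1: 16-fold → factor 16
Step 2: 260 μL + 3700 μL = 3960 μL total → factor 3960/260 = 15.231
Step 3: 70 μL + 1900 μL = 1970 μL total → factor 1970/70 = 28.143
Dilution factor through tube C = 16 × 15.231 × 28.143 = 6858.2
[tube C] = 4.00 × 10^5 CFU/mL / 6858.2 = 58.3 CFU/mL

58.3 CFU/mL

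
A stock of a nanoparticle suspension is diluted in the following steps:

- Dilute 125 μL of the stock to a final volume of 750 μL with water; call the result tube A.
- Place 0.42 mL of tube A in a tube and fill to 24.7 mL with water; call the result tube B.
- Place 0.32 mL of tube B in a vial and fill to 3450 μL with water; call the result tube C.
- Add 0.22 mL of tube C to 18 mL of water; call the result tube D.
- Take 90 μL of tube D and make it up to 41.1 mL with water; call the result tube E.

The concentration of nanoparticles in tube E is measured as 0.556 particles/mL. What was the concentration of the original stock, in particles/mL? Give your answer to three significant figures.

Step 1: 125 μL brought to 750 μL → factor 750/125 = 6
Step 2: 0.42 mL brought to 24.7 mL → factor 24.7/0.42 = 58.81
Step 3: 0.32 mL brought to 3450 μL → factor 3.45/0.32 = 10.781
Step 4: 0.22 mL + 18 mL = 18.22 mL total → factor 18.22/0.22 = 82.818
Step 5: 90 μL brought to 41.1 mL → factor 41100/90 = 456.67
Overall dilution factor = 6 × 58.81 × 10.781 × 82.818 × 456.67 = 1.4388 × 10^8
Stock = 0.556 particles/mL × 1.4388 × 10^8 = 8.00 × 10^7 particles/mL

8.00 × 10^7 particles/mL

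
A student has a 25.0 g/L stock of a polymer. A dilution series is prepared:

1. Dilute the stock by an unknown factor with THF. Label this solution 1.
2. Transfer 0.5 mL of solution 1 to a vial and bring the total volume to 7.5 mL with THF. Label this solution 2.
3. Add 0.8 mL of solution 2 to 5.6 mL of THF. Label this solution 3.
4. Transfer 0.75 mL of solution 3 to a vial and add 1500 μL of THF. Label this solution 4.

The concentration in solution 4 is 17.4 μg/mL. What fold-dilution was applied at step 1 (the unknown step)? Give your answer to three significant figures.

3.99-fold

Step 1: unknown factor x
Step 2: 0.5 mL brought to 7.5 mL → factor 7.5/0.5 = 15
Step 3: 0.8 mL + 5.6 mL = 6.4 mL total → factor 6.4/0.8 = 8
Step 4: 0.75 mL + 1500 μL = 2.25 mL total → factor 2.25/0.75 = 3
Product of known-step factors = 360
Overall factor = 25.0 g/L / (17.4 μg/mL) = 1436.8
x = 1436.8 / 360 = 3.99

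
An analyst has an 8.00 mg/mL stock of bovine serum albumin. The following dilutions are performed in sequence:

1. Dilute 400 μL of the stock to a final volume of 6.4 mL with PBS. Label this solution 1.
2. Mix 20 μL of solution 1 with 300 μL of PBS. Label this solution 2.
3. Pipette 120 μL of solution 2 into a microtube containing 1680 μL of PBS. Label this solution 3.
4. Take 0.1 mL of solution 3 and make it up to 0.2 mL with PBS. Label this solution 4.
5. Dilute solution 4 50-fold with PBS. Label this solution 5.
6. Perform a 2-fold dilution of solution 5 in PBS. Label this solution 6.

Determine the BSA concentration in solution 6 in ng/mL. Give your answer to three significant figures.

10.4 ng/mL

Step 1: 400 μL brought to 6.4 mL → factor 6400/400 = 16
Step 2: 20 μL + 300 μL = 320 μL total → factor 320/20 = 16
Step 3: 120 μL + 1680 μL = 1800 μL total → factor 1800/120 = 15
Step 4: 0.1 mL brought to 0.2 mL → factor 0.2/0.1 = 2
Step 5: 50-fold → factor 50
Step 6: 2-fold → factor 2
Overall dilution factor = 16 × 16 × 15 × 2 × 50 × 2 = 7.68 × 10^5
Final = 8.00 mg/mL / 7.68 × 10^5 = 1.042 × 10^-5 mg/mL = 10.4 ng/mL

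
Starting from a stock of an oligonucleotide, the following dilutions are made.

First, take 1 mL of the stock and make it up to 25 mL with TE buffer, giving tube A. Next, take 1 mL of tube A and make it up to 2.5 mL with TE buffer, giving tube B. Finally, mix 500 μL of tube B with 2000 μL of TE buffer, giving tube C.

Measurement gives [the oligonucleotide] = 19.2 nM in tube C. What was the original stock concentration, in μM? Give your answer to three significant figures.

6.00 μM

Step 1: 1 mL brought to 25 mL → factor 25/1 = 25
Step 2: 1 mL brought to 2.5 mL → factor 2.5/1 = 2.5
Step 3: 500 μL + 2000 μL = 2500 μL total → factor 2500/500 = 5
Overall dilution factor = 25 × 2.5 × 5 = 312.5
Stock = 19.2 nM × 312.5 = 6000 nM = 6.00 μM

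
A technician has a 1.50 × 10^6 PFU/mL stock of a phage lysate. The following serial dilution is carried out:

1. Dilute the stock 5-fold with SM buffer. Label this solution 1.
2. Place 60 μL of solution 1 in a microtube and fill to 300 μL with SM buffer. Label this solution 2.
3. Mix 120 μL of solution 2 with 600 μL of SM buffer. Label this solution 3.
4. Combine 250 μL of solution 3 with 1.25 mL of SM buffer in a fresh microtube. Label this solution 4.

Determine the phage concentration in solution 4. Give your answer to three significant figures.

1.67 × 10^3 PFU/mL

Step 1: 5-fold → factor 5
Step 2: 60 μL brought to 300 μL → factor 300/60 = 5
Step 3: 120 μL + 600 μL = 720 μL total → factor 720/120 = 6
Step 4: 250 μL + 1.25 mL = 1500 μL total → factor 1500/250 = 6
Overall dilution factor = 5 × 5 × 6 × 6 = 900
Final = 1.50 × 10^6 PFU/mL / 900 = 1.67 × 10^3 PFU/mL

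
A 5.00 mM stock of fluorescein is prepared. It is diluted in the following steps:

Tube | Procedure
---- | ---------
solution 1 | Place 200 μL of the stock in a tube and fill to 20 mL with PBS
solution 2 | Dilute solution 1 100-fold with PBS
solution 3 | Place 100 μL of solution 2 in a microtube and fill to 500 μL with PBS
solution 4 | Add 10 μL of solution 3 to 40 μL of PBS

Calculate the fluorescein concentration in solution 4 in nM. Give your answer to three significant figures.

Step 1: 200 μL brought to 20 mL → factor 20000/200 = 100
Step 2: 100-fold → factor 100
Step 3: 100 μL brought to 500 μL → factor 500/100 = 5
Step 4: 10 μL + 40 μL = 50 μL total → factor 50/10 = 5
Dilution factor through solution 4 = 100 × 100 × 5 × 5 = 2.5 × 10^5
[solution 4] = 5.00 mM / 2.5 × 10^5 = 2.000 × 10^-5 mM = 20.0 nM

20.0 nM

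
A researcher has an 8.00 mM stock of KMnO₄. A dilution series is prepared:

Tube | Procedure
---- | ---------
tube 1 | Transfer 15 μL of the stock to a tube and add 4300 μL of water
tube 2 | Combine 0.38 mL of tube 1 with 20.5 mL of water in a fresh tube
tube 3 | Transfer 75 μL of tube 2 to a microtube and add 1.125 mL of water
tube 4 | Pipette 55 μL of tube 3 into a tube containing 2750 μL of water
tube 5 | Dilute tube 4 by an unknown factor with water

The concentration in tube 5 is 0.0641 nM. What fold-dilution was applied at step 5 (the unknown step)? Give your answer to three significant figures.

9.68-fold

Step 1: 15 μL + 4300 μL = 4315 μL total → factor 4315/15 = 287.67
Step 2: 0.38 mL + 20.5 mL = 20.88 mL total → factor 20.88/0.38 = 54.947
Step 3: 75 μL + 1.125 mL = 1200 μL total → factor 1200/75 = 16
Step 4: 55 μL + 2750 μL = 2805 μL total → factor 2805/55 = 51
Step 5: unknown factor x
Product of known-step factors = 1.2898 × 10^7
Overall factor = 8.00 mM / (0.0641 nM) = 1.248 × 10^8
x = 1.248 × 10^8 / 1.2898 × 10^7 = 9.68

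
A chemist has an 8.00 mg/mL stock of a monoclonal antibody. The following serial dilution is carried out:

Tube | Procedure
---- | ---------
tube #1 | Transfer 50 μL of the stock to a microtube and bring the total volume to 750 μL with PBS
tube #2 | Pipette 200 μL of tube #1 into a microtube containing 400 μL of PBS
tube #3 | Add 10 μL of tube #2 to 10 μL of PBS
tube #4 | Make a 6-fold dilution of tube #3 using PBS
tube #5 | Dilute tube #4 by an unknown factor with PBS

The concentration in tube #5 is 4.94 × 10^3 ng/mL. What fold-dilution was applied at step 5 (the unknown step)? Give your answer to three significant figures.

Step 1: 50 μL brought to 750 μL → factor 750/50 = 15
Step 2: 200 μL + 400 μL = 600 μL total → factor 600/200 = 3
Step 3: 10 μL + 10 μL = 20 μL total → factor 20/10 = 2
Step 4: 6-fold → factor 6
Step 5: unknown factor x
Product of known-step factors = 540
Overall factor = 8.00 mg/mL / (4.94 × 10^3 ng/mL) = 1619.4
x = 1619.4 / 540 = 3.00

3.00-fold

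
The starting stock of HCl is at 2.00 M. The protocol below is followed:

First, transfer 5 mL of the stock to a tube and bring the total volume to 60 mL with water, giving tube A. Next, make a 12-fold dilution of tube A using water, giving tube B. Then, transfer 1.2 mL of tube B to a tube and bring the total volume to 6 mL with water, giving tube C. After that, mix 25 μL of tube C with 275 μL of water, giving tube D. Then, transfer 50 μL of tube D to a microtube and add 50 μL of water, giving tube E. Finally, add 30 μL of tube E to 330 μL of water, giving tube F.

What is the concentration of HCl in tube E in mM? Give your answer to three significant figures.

Step 1: 5 mL brought to 60 mL → factor 60/5 = 12
Step 2: 12-fold → factor 12
Step 3: 1.2 mL brought to 6 mL → factor 6/1.2 = 5
Step 4: 25 μL + 275 μL = 300 μL total → factor 300/25 = 12
Step 5: 50 μL + 50 μL = 100 μL total → factor 100/50 = 2
Dilution factor through tube E = 12 × 12 × 5 × 12 × 2 = 17280
[tube E] = 2.00 M / 17280 = 0.0001157 M = 0.116 mM

0.116 mM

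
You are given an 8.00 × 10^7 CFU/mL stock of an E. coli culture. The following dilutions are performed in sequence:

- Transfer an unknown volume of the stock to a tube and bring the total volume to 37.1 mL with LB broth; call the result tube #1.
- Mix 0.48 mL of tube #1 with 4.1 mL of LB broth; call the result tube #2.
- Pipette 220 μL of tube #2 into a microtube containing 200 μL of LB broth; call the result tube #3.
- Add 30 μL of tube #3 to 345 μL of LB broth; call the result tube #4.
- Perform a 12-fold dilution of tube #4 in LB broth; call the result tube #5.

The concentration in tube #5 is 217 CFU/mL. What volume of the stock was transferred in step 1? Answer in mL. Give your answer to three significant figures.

0.275 mL

Step 1: v brought to 37.1 mL → factor = 37.1 mL/v
Step 2: 0.48 mL + 4.1 mL = 4.58 mL total → factor 4.58/0.48 = 9.5417
Step 3: 220 μL + 200 μL = 420 μL total → factor 420/220 = 1.9091
Step 4: 30 μL + 345 μL = 375 μL total → factor 375/30 = 12.5
Step 5: 12-fold → factor 12
Product of known-step factors = 2732.4
Overall factor = 8.00 × 10^7 CFU/mL / (217 CFU/mL) = 3.6866 × 10^5
Step-1 factor = 3.6866 × 10^5 / 2732.4 = 134.92
v = 37.1 mL / 134.92 = 0.275 mL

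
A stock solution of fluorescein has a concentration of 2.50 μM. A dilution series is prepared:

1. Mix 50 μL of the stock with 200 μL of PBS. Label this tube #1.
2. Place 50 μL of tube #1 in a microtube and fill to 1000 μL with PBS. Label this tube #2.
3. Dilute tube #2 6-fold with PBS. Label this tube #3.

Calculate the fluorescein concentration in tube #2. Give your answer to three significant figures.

Step 1: 50 μL + 200 μL = 250 μL total → factor 250/50 = 5
Step 2: 50 μL brought to 1000 μL → factor 1000/50 = 20
Dilution factor through tube #2 = 5 × 20 = 100
[tube #2] = 2.50 μM / 100 = 0.0250 μM

0.0250 μM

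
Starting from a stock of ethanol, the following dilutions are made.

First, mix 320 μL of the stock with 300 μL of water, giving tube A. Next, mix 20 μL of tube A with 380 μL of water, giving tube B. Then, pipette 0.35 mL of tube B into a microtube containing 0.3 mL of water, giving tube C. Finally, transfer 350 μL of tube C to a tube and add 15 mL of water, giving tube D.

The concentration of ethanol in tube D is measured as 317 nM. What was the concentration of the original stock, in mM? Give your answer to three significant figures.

1.00 mM

Step 1: 320 μL + 300 μL = 620 μL total → factor 620/320 = 1.9375
Step 2: 20 μL + 380 μL = 400 μL total → factor 400/20 = 20
Step 3: 0.35 mL + 0.3 mL = 0.65 mL total → factor 0.65/0.35 = 1.8571
Step 4: 350 μL + 15 mL = 15350 μL total → factor 15350/350 = 43.857
Overall dilution factor = 1.9375 × 20 × 1.8571 × 43.857 = 3156.1
Stock = 317 nM × 3156.1 = 1.000 × 10^6 nM = 1.00 mM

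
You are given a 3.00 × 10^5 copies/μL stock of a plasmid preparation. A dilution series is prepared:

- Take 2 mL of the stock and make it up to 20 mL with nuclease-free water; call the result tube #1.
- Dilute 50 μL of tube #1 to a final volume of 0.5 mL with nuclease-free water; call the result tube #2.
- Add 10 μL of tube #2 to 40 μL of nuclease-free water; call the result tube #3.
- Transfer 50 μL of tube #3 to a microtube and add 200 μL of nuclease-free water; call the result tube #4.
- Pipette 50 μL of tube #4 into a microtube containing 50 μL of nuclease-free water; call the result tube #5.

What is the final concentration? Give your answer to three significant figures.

60.0 copies/μL

Step 1: 2 mL brought to 20 mL → factor 20/2 = 10
Step 2: 50 μL brought to 0.5 mL → factor 500/50 = 10
Step 3: 10 μL + 40 μL = 50 μL total → factor 50/10 = 5
Step 4: 50 μL + 200 μL = 250 μL total → factor 250/50 = 5
Step 5: 50 μL + 50 μL = 100 μL total → factor 100/50 = 2
Overall dilution factor = 10 × 10 × 5 × 5 × 2 = 5000
Final = 3.00 × 10^5 copies/μL / 5000 = 60.0 copies/μL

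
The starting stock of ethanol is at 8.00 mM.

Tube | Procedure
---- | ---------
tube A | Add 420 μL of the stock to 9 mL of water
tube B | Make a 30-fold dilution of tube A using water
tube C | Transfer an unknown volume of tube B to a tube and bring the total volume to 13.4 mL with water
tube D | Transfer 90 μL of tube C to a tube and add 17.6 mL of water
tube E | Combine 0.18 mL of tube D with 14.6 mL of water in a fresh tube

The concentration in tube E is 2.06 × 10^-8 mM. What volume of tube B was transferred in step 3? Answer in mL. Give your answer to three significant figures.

0.375 mL

Step 1: 420 μL + 9 mL = 9420 μL total → factor 9420/420 = 22.429
Step 2: 30-fold → factor 30
Step 3: v brought to 13.4 mL → factor = 13.4 mL/v
Step 4: 90 μL + 17.6 mL = 17690 μL total → factor 17690/90 = 196.56
Step 5: 0.18 mL + 14.6 mL = 14.78 mL total → factor 14.78/0.18 = 82.111
Product of known-step factors = 1.086 × 10^7
Overall factor = 8.00 mM / (2.06 × 10^-8 mM) = 3.8835 × 10^8
Step-3 factor = 3.8835 × 10^8 / 1.086 × 10^7 = 35.761
v = 13.4 mL / 35.761 = 0.375 mL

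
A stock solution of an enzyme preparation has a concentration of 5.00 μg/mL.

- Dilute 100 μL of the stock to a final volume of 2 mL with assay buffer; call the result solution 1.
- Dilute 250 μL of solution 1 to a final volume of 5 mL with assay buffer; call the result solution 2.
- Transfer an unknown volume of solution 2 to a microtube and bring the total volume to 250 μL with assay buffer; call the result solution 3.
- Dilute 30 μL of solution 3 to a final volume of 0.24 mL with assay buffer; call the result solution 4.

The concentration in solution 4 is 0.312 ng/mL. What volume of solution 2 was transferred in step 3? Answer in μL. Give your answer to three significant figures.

49.9 μL

Step 1: 100 μL brought to 2 mL → factor 2000/100 = 20
Step 2: 250 μL brought to 5 mL → factor 5000/250 = 20
Step 3: v brought to 250 μL → factor = 250 μL/v
Step 4: 30 μL brought to 0.24 mL → factor 240/30 = 8
Product of known-step factors = 3200
Overall factor = 5.00 μg/mL / (0.312 ng/mL) = 16026
Step-3 factor = 16026 / 3200 = 5.008
v = 250 μL / 5.008 = 49.9 μL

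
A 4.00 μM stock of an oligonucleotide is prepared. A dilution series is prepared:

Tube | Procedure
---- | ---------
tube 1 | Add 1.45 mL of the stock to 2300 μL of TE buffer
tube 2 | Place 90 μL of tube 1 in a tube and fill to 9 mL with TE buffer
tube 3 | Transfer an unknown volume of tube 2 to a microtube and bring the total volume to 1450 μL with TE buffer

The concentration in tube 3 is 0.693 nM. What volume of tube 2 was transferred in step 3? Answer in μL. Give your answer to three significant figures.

65.0 μL

Step 1: 1.45 mL + 2300 μL = 3.75 mL total → factor 3.75/1.45 = 2.5862
Step 2: 90 μL brought to 9 mL → factor 9000/90 = 100
Step 3: v brought to 1450 μL → factor = 1450 μL/v
Product of known-step factors = 258.62
Overall factor = 4.00 μM / (0.693 nM) = 5772
Step-3 factor = 5772 / 258.62 = 22.318
v = 1450 μL / 22.318 = 65.0 μL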